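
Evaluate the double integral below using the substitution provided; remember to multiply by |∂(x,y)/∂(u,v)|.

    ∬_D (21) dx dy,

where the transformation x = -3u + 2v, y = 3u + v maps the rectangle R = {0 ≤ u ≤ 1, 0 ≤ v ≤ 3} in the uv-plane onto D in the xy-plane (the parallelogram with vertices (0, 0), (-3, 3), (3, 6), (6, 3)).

Compute the Jacobian determinant of (x, y) with respect to (u, v):

    ∂(x,y)/∂(u,v) = | -3  2 | = (-3)(1) - (2)(3) = -9.
                   | 3  1 |

Its absolute value is |J| = 9 (the area scaling factor).

Substituting x = -3u + 2v, y = 3u + v into the integrand,

    21 → 21,

so the integral becomes

    ∬_R (21) · |J| du dv = ∫_0^1 ∫_0^3 (189) dv du.

Inner (v): 567.
Outer (u): 567.

Therefore ∬_D (21) dx dy = 567.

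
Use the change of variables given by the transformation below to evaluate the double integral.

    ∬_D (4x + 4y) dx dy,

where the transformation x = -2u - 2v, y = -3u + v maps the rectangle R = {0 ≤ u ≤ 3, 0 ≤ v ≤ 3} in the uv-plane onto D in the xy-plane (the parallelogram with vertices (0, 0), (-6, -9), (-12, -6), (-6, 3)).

Compute the Jacobian determinant of (x, y) with respect to (u, v):

    ∂(x,y)/∂(u,v) = | -2  -2 | = (-2)(1) - (-2)(-3) = -8.
                   | -3  1 |

Its absolute value is |J| = 8 (the area scaling factor).

Substituting x = -2u - 2v, y = -3u + v into the integrand,

    4x + 4y → -20u - 4v,

so the integral becomes

    ∬_R (-20u - 4v) · |J| du dv = ∫_0^3 ∫_0^3 (-160u - 32v) dv du.

Inner (v): -480u - 144.
Outer (u): -2592.

Therefore ∬_D (4x + 4y) dx dy = -2592.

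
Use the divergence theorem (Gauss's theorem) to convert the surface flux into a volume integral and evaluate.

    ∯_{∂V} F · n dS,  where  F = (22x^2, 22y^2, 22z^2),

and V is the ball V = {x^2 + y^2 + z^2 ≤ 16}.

By the divergence theorem,

    ∯_{∂V} F · n dS = ∭_V (∇ · F) dV.

Compute the divergence:
    ∇ · F = ∂F_x/∂x + ∂F_y/∂y + ∂F_z/∂z = 44x + 44y + 44z.

In spherical coordinates, x = ρ sin(φ) cos(θ), y = ρ sin(φ) sin(θ), z = ρ cos(φ), dV = ρ^2 sin(φ) dρ dφ dθ, with 0 ≤ ρ ≤ 4, 0 ≤ φ ≤ π, 0 ≤ θ ≤ 2π.

The integrand, after substitution and multiplying by the volume element, becomes (44ρ (sqrt(2)sin(φ)sin(θ + π/4) + cos(φ))) · ρ^2 sin(φ), so

    ∭_V (∇·F) dV = ∫_0^{2π} ∫_0^{π} ∫_0^{4} (44ρ (sqrt(2)sin(φ)sin(θ + π/4) + cos(φ))) · ρ^2 sin(φ) dρ dφ dθ.

Inner (ρ from 0 to 4): 2816(sqrt(2)sin(φ)sin(θ + π/4) + cos(φ))sin(φ).
Middle (φ from 0 to π): 1408sqrt(2)π sin(θ + π/4).
Outer (θ from 0 to 2π): 0.

Therefore ∯_{∂V} F · n dS = 0.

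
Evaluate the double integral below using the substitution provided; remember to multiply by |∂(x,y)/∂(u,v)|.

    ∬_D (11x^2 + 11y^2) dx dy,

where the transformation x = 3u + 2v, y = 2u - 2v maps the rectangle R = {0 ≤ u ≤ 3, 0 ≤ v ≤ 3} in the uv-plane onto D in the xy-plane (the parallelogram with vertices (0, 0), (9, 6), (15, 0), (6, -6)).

Compute the Jacobian determinant of (x, y) with respect to (u, v):

    ∂(x,y)/∂(u,v) = | 3  2 | = (3)(-2) - (2)(2) = -10.
                   | 2  -2 |

Its absolute value is |J| = 10 (the area scaling factor).

Substituting x = 3u + 2v, y = 2u - 2v into the integrand,

    11x^2 + 11y^2 → 143u^2 + 44u v + 88v^2,

so the integral becomes

    ∬_R (143u^2 + 44u v + 88v^2) · |J| du dv = ∫_0^3 ∫_0^3 (1430u^2 + 440u v + 880v^2) dv du.

Inner (v): 4290u^2 + 1980u + 7920.
Outer (u): 71280.

Therefore ∬_D (11x^2 + 11y^2) dx dy = 71280.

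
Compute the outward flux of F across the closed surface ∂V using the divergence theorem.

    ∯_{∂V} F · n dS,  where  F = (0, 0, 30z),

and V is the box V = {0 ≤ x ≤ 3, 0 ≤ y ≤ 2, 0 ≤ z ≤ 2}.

By the divergence theorem,

    ∯_{∂V} F · n dS = ∭_V (∇ · F) dV.

Compute the divergence:
    ∇ · F = ∂F_x/∂x + ∂F_y/∂y + ∂F_z/∂z = 0 + 0 + 30 = 30.

V is a rectangular box, so dV = dx dy dz with 0 ≤ x ≤ 3, 0 ≤ y ≤ 2, 0 ≤ z ≤ 2.

Integrate (30) over V as an iterated integral:

    ∭_V (∇·F) dV = ∫_0^{3} ∫_0^{2} ∫_0^{2} (30) dz dy dx.

Inner (z from 0 to 2): 60.
Middle (y from 0 to 2): 120.
Outer (x from 0 to 3): 360.

Therefore ∯_{∂V} F · n dS = 360.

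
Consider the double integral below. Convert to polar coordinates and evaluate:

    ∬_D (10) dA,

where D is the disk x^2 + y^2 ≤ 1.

The region D is 0 ≤ r ≤ 1, 0 ≤ θ ≤ 2π in polar coordinates, where x = r cos(θ), y = r sin(θ), and dA = r dr dθ.

Under the substitution, the integrand becomes 10, so

    ∬_D (10) dA = ∫_{0}^{2π} ∫_{0}^{1} (10) · r dr dθ.

Inner integral (in r): ∫_{0}^{1} (10) · r dr = 5.

Outer integral (in θ): ∫_{0}^{2π} (5) dθ = 10π.

Therefore ∬_D (10) dA = 10π.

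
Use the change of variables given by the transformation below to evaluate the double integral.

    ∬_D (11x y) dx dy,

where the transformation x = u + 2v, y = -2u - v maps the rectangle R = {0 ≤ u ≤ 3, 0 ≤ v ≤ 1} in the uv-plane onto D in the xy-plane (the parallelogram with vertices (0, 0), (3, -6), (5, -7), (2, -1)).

Compute the Jacobian determinant of (x, y) with respect to (u, v):

    ∂(x,y)/∂(u,v) = | 1  2 | = (1)(-1) - (2)(-2) = 3.
                   | -2  -1 |

Its absolute value is |J| = 3 (the area scaling factor).

Substituting x = u + 2v, y = -2u - v into the integrand,

    11x y → -22u^2 - 55u v - 22v^2,

so the integral becomes

    ∬_R (-22u^2 - 55u v - 22v^2) · |J| du dv = ∫_0^3 ∫_0^1 (-66u^2 - 165u v - 66v^2) dv du.

Inner (v): -66u^2 - 165u/2 - 22.
Outer (u): -4125/4.

Therefore ∬_D (11x y) dx dy = -4125/4.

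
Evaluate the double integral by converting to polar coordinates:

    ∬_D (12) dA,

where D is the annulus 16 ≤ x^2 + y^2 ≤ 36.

The region D is 4 ≤ r ≤ 6, 0 ≤ θ ≤ 2π in polar coordinates, where x = r cos(θ), y = r sin(θ), and dA = r dr dθ.

Under the substitution, the integrand becomes 12, so

    ∬_D (12) dA = ∫_{0}^{2π} ∫_{4}^{6} (12) · r dr dθ.

Inner integral (in r): ∫_{4}^{6} (12) · r dr = 120.

Outer integral (in θ): ∫_{0}^{2π} (120) dθ = 240π.

Therefore ∬_D (12) dA = 240π.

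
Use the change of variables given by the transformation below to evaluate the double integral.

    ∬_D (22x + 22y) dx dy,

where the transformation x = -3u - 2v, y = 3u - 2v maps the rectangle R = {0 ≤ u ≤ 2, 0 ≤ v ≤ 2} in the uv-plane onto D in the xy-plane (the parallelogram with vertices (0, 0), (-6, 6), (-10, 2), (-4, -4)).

Compute the Jacobian determinant of (x, y) with respect to (u, v):

    ∂(x,y)/∂(u,v) = | -3  -2 | = (-3)(-2) - (-2)(3) = 12.
                   | 3  -2 |

Its absolute value is |J| = 12 (the area scaling factor).

Substituting x = -3u - 2v, y = 3u - 2v into the integrand,

    22x + 22y → -88v,

so the integral becomes

    ∬_R (-88v) · |J| du dv = ∫_0^2 ∫_0^2 (-1056v) dv du.

Inner (v): -2112.
Outer (u): -4224.

Therefore ∬_D (22x + 22y) dx dy = -4224.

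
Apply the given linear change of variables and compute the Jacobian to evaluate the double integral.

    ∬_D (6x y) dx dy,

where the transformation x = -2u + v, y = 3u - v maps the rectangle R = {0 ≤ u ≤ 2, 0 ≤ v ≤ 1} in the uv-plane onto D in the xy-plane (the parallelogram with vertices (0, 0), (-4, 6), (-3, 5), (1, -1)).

Compute the Jacobian determinant of (x, y) with respect to (u, v):

    ∂(x,y)/∂(u,v) = | -2  1 | = (-2)(-1) - (1)(3) = -1.
                   | 3  -1 |

Its absolute value is |J| = 1 (the area scaling factor).

Substituting x = -2u + v, y = 3u - v into the integrand,

    6x y → -36u^2 + 30u v - 6v^2,

so the integral becomes

    ∬_R (-36u^2 + 30u v - 6v^2) · |J| du dv = ∫_0^2 ∫_0^1 (-36u^2 + 30u v - 6v^2) dv du.

Inner (v): -36u^2 + 15u - 2.
Outer (u): -70.

Therefore ∬_D (6x y) dx dy = -70.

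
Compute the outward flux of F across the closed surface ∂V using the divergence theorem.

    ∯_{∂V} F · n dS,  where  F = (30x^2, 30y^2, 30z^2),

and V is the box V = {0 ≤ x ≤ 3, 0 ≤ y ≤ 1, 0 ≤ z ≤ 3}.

By the divergence theorem,

    ∯_{∂V} F · n dS = ∭_V (∇ · F) dV.

Compute the divergence:
    ∇ · F = ∂F_x/∂x + ∂F_y/∂y + ∂F_z/∂z = 60x + 60y + 60z.

V is a rectangular box, so dV = dx dy dz with 0 ≤ x ≤ 3, 0 ≤ y ≤ 1, 0 ≤ z ≤ 3.

Integrate (60x + 60y + 60z) over V as an iterated integral:

    ∭_V (∇·F) dV = ∫_0^{3} ∫_0^{1} ∫_0^{3} (60x + 60y + 60z) dz dy dx.

Inner (z from 0 to 3): 180x + 180y + 270.
Middle (y from 0 to 1): 180x + 360.
Outer (x from 0 to 3): 1890.

Therefore ∯_{∂V} F · n dS = 1890.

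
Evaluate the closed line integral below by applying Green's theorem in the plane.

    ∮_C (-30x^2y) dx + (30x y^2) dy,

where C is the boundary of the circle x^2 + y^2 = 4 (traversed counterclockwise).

Green's theorem converts the closed line integral into a double integral over the enclosed region D:

    ∮_C P dx + Q dy = ∬_D (∂Q/∂x - ∂P/∂y) dA.

Here P = -30x^2y, Q = 30x y^2, so

    ∂Q/∂x = 30y^2,    ∂P/∂y = -30x^2,
    ∂Q/∂x - ∂P/∂y = 30x^2 + 30y^2.

D is the region x^2 + y^2 ≤ 4. Evaluating the double integral:

In polar coordinates (x = r cos θ, y = r sin θ, dA = r dr dθ) the integrand becomes 30r^2, so

    ∬_D (30x^2 + 30y^2) dA = ∫_0^{2π} ∫_0^{2} (30r^2) · r dr dθ.

Inner (r from 0 to 2): 120.
Outer (θ from 0 to 2π): 240π.

Therefore ∮_C P dx + Q dy = 240π.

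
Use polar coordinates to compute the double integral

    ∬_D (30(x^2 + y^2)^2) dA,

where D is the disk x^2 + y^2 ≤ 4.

The region D is 0 ≤ r ≤ 2, 0 ≤ θ ≤ 2π in polar coordinates, where x = r cos(θ), y = r sin(θ), and dA = r dr dθ.

Under the substitution, the integrand becomes 30r^4, so

    ∬_D (30(x^2 + y^2)^2) dA = ∫_{0}^{2π} ∫_{0}^{2} (30r^4) · r dr dθ.

Inner integral (in r): ∫_{0}^{2} (30r^4) · r dr = 320.

Outer integral (in θ): ∫_{0}^{2π} (320) dθ = 640π.

Therefore ∬_D (30(x^2 + y^2)^2) dA = 640π.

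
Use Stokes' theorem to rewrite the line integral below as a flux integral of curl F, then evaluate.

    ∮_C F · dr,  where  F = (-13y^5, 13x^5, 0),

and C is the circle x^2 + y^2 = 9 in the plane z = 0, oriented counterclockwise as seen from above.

Let S be the flat disk x^2 + y^2 ≤ 9 in the plane z = 0, with upward unit normal n̂ = ẑ. By Stokes' theorem,

    ∮_C F · dr = ∬_S (∇ × F) · n̂ dS = ∬_D (curl F)_z dA,

where D is the disk x^2 + y^2 ≤ 9.

Compute the curl of F = (-13y^5, 13x^5, 0):
    (∇ × F)_x = ∂F_z/∂y - ∂F_y/∂z = 0,
    (∇ × F)_y = ∂F_x/∂z - ∂F_z/∂x = 0,
    (∇ × F)_z = ∂F_y/∂x - ∂F_x/∂y = 65x^4 + 65y^4.

On z = 0, (curl F)_z = 65x^4 + 65y^4.

Convert to polar (x = r cos θ, y = r sin θ, dA = r dr dθ); the integrand becomes 65r^4(sin(θ)^4 + cos(θ)^4), so

    ∬_D (curl F)_z dA = ∫_0^{2π} ∫_0^{3} (65r^4(sin(θ)^4 + cos(θ)^4)) · r dr dθ.

Inner (r from 0 to 3): 15795sin(θ)^4/2 + 15795cos(θ)^4/2.
Outer (θ from 0 to 2π): 47385π/4.

Therefore ∮_C F · dr = 47385π/4.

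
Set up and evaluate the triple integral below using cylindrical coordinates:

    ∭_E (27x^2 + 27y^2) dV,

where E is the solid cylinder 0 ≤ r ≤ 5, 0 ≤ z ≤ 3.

In cylindrical coordinates, x = r cos(θ), y = r sin(θ), z = z, and dV = r dr dθ dz.

The integrand becomes 27r^2, so

    ∭_E (27x^2 + 27y^2) dV = ∫_{0}^{2π} ∫_{0}^{5} ∫_{0}^{3} (27r^2) · r dz dr dθ.

Inner (z): 81r^3.
Middle (r from 0 to 5): 50625/4.
Outer (θ): 50625π/2.

Therefore the triple integral equals 50625π/2.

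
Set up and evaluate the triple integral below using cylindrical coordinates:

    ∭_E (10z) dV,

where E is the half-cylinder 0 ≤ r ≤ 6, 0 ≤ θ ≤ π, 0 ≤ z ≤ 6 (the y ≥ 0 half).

In cylindrical coordinates, x = r cos(θ), y = r sin(θ), z = z, and dV = r dr dθ dz.

The integrand becomes 10z, so

    ∭_E (10z) dV = ∫_{0}^{π} ∫_{0}^{6} ∫_{0}^{6} (10z) · r dz dr dθ.

Inner (z): 180r.
Middle (r from 0 to 6): 3240.
Outer (θ): 3240π.

Therefore the triple integral equals 3240π.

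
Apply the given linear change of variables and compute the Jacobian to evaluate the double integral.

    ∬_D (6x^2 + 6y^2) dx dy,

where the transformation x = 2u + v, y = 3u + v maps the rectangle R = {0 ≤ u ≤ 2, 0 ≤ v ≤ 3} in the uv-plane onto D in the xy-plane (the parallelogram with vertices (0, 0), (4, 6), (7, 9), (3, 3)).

Compute the Jacobian determinant of (x, y) with respect to (u, v):

    ∂(x,y)/∂(u,v) = | 2  1 | = (2)(1) - (1)(3) = -1.
                   | 3  1 |

Its absolute value is |J| = 1 (the area scaling factor).

Substituting x = 2u + v, y = 3u + v into the integrand,

    6x^2 + 6y^2 → 78u^2 + 60u v + 12v^2,

so the integral becomes

    ∬_R (78u^2 + 60u v + 12v^2) · |J| du dv = ∫_0^2 ∫_0^3 (78u^2 + 60u v + 12v^2) dv du.

Inner (v): 234u^2 + 270u + 108.
Outer (u): 1380.

Therefore ∬_D (6x^2 + 6y^2) dx dy = 1380.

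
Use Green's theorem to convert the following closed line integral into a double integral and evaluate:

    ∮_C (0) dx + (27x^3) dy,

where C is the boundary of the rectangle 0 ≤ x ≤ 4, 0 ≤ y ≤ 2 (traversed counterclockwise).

Green's theorem converts the closed line integral into a double integral over the enclosed region D:

    ∮_C P dx + Q dy = ∬_D (∂Q/∂x - ∂P/∂y) dA.

Here P = 0, Q = 27x^3, so

    ∂Q/∂x = 81x^2,    ∂P/∂y = 0,
    ∂Q/∂x - ∂P/∂y = 81x^2.

D is the region 0 ≤ x ≤ 4, 0 ≤ y ≤ 2. Evaluating the double integral:

    ∬_D (81x^2) dA = ∫_0^{4} ∫_0^{2} (81x^2) dy dx.

Inner (y from 0 to 2): 162x^2.
Outer (x from 0 to 4): 3456.

Therefore ∮_C P dx + Q dy = 3456.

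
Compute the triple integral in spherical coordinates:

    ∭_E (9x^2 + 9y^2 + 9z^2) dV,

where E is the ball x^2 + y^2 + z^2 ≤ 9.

In spherical coordinates, x = ρ sin(φ) cos(θ), y = ρ sin(φ) sin(θ), z = ρ cos(φ), and dV = ρ^2 sin(φ) dρ dφ dθ.

The integrand becomes 9ρ^2, so

    ∭_E (9x^2 + 9y^2 + 9z^2) dV = ∫_{0}^{2π} ∫_{0}^{π} ∫_{0}^{3} (9ρ^2) · ρ^2 sin(φ) dρ dφ dθ.

Inner (ρ): 2187sin(φ)/5.
Middle (φ): 4374/5.
Outer (θ): 8748π/5.

Therefore the triple integral equals 8748π/5.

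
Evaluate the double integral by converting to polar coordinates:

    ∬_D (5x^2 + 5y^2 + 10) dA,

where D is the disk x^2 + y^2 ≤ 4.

The region D is 0 ≤ r ≤ 2, 0 ≤ θ ≤ 2π in polar coordinates, where x = r cos(θ), y = r sin(θ), and dA = r dr dθ.

Under the substitution, the integrand becomes 5r^2 + 10, so

    ∬_D (5x^2 + 5y^2 + 10) dA = ∫_{0}^{2π} ∫_{0}^{2} (5r^2 + 10) · r dr dθ.

Inner integral (in r): ∫_{0}^{2} (5r^2 + 10) · r dr = 40.

Outer integral (in θ): ∫_{0}^{2π} (40) dθ = 80π.

Therefore ∬_D (5x^2 + 5y^2 + 10) dA = 80π.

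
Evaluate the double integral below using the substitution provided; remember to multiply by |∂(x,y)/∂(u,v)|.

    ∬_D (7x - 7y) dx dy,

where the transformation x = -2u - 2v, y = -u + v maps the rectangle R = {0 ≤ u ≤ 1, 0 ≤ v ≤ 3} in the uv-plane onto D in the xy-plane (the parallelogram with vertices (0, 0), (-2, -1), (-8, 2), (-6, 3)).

Compute the Jacobian determinant of (x, y) with respect to (u, v):

    ∂(x,y)/∂(u,v) = | -2  -2 | = (-2)(1) - (-2)(-1) = -4.
                   | -1  1 |

Its absolute value is |J| = 4 (the area scaling factor).

Substituting x = -2u - 2v, y = -u + v into the integrand,

    7x - 7y → -7u - 21v,

so the integral becomes

    ∬_R (-7u - 21v) · |J| du dv = ∫_0^1 ∫_0^3 (-28u - 84v) dv du.

Inner (v): -84u - 378.
Outer (u): -420.

Therefore ∬_D (7x - 7y) dx dy = -420.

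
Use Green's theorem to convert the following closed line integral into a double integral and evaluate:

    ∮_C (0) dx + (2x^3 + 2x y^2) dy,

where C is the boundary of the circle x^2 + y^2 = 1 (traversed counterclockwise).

Green's theorem converts the closed line integral into a double integral over the enclosed region D:

    ∮_C P dx + Q dy = ∬_D (∂Q/∂x - ∂P/∂y) dA.

Here P = 0, Q = 2x^3 + 2x y^2, so

    ∂Q/∂x = 6x^2 + 2y^2,    ∂P/∂y = 0,
    ∂Q/∂x - ∂P/∂y = 6x^2 + 2y^2.

D is the region x^2 + y^2 ≤ 1. Evaluating the double integral:

In polar coordinates (x = r cos θ, y = r sin θ, dA = r dr dθ) the integrand becomes 2r^2(cos(2θ) + 2), so

    ∬_D (6x^2 + 2y^2) dA = ∫_0^{2π} ∫_0^{1} (2r^2(cos(2θ) + 2)) · r dr dθ.

Inner (r from 0 to 1): cos(θ)^2 + 1/2.
Outer (θ from 0 to 2π): 2π.

Therefore ∮_C P dx + Q dy = 2π.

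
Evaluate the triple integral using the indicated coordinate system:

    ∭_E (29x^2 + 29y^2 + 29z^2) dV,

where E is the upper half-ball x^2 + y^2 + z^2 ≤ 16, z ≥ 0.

In spherical coordinates, x = ρ sin(φ) cos(θ), y = ρ sin(φ) sin(θ), z = ρ cos(φ), and dV = ρ^2 sin(φ) dρ dφ dθ.

The integrand becomes 29ρ^2, so

    ∭_E (29x^2 + 29y^2 + 29z^2) dV = ∫_{0}^{2π} ∫_{0}^{π/2} ∫_{0}^{4} (29ρ^2) · ρ^2 sin(φ) dρ dφ dθ.

Inner (ρ): 29696sin(φ)/5.
Middle (φ): 29696/5.
Outer (θ): 59392π/5.

Therefore the triple integral equals 59392π/5.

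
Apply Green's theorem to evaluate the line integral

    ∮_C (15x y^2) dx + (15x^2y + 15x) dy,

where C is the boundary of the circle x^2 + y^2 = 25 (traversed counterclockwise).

Green's theorem converts the closed line integral into a double integral over the enclosed region D:

    ∮_C P dx + Q dy = ∬_D (∂Q/∂x - ∂P/∂y) dA.

Here P = 15x y^2, Q = 15x^2y + 15x, so

    ∂Q/∂x = 30x y + 15,    ∂P/∂y = 30x y,
    ∂Q/∂x - ∂P/∂y = 15.

D is the region x^2 + y^2 ≤ 25. Evaluating the double integral:

In polar coordinates (x = r cos θ, y = r sin θ, dA = r dr dθ) the integrand becomes 15, so

    ∬_D (15) dA = ∫_0^{2π} ∫_0^{5} (15) · r dr dθ.

Inner (r from 0 to 5): 375/2.
Outer (θ from 0 to 2π): 375π.

Therefore ∮_C P dx + Q dy = 375π.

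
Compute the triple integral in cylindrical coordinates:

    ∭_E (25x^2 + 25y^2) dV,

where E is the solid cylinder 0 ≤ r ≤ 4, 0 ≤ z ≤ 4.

In cylindrical coordinates, x = r cos(θ), y = r sin(θ), z = z, and dV = r dr dθ dz.

The integrand becomes 25r^2, so

    ∭_E (25x^2 + 25y^2) dV = ∫_{0}^{2π} ∫_{0}^{4} ∫_{0}^{4} (25r^2) · r dz dr dθ.

Inner (z): 100r^3.
Middle (r from 0 to 4): 6400.
Outer (θ): 12800π.

Therefore the triple integral equals 12800π.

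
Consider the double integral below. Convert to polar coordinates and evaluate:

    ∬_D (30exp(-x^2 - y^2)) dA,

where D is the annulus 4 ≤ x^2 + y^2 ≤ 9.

The region D is 2 ≤ r ≤ 3, 0 ≤ θ ≤ 2π in polar coordinates, where x = r cos(θ), y = r sin(θ), and dA = r dr dθ.

Under the substitution, the integrand becomes 30exp(-r^2), so

    ∬_D (30exp(-x^2 - y^2)) dA = ∫_{0}^{2π} ∫_{2}^{3} (30exp(-r^2)) · r dr dθ.

Inner integral (in r): ∫_{2}^{3} (30exp(-r^2)) · r dr = -(15 - 15exp(5))exp(-9).

Outer integral (in θ): ∫_{0}^{2π} (-(15 - 15exp(5))exp(-9)) dθ = -30π (1 - exp(5))exp(-9).

Therefore ∬_D (30exp(-x^2 - y^2)) dA = -30π (1 - exp(5))exp(-9).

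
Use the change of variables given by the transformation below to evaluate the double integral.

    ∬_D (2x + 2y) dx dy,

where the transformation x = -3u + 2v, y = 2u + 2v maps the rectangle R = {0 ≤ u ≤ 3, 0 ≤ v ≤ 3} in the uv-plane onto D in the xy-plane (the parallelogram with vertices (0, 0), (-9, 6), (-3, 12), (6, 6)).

Compute the Jacobian determinant of (x, y) with respect to (u, v):

    ∂(x,y)/∂(u,v) = | -3  2 | = (-3)(2) - (2)(2) = -10.
                   | 2  2 |

Its absolute value is |J| = 10 (the area scaling factor).

Substituting x = -3u + 2v, y = 2u + 2v into the integrand,

    2x + 2y → -2u + 8v,

so the integral becomes

    ∬_R (-2u + 8v) · |J| du dv = ∫_0^3 ∫_0^3 (-20u + 80v) dv du.

Inner (v): 360 - 60u.
Outer (u): 810.

Therefore ∬_D (2x + 2y) dx dy = 810.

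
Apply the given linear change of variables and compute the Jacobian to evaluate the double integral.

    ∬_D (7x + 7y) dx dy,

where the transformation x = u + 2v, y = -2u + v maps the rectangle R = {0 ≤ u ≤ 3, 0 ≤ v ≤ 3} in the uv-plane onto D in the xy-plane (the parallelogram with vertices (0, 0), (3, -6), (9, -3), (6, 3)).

Compute the Jacobian determinant of (x, y) with respect to (u, v):

    ∂(x,y)/∂(u,v) = | 1  2 | = (1)(1) - (2)(-2) = 5.
                   | -2  1 |

Its absolute value is |J| = 5 (the area scaling factor).

Substituting x = u + 2v, y = -2u + v into the integrand,

    7x + 7y → -7u + 21v,

so the integral becomes

    ∬_R (-7u + 21v) · |J| du dv = ∫_0^3 ∫_0^3 (-35u + 105v) dv du.

Inner (v): 945/2 - 105u.
Outer (u): 945.

Therefore ∬_D (7x + 7y) dx dy = 945.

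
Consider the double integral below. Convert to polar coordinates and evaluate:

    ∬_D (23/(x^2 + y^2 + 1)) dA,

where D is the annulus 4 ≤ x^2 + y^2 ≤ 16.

The region D is 2 ≤ r ≤ 4, 0 ≤ θ ≤ 2π in polar coordinates, where x = r cos(θ), y = r sin(θ), and dA = r dr dθ.

Under the substitution, the integrand becomes 23/(r^2 + 1), so

    ∬_D (23/(x^2 + y^2 + 1)) dA = ∫_{0}^{2π} ∫_{2}^{4} (23/(r^2 + 1)) · r dr dθ.

Inner integral (in r): ∫_{2}^{4} (23/(r^2 + 1)) · r dr = log(34271896307633sqrt(85)/244140625).

Outer integral (in θ): ∫_{0}^{2π} (log(34271896307633sqrt(85)/244140625)) dθ = log((34271896307633sqrt(85)/244140625)^(2π)).

Therefore ∬_D (23/(x^2 + y^2 + 1)) dA = log((34271896307633sqrt(85)/244140625)^(2π)).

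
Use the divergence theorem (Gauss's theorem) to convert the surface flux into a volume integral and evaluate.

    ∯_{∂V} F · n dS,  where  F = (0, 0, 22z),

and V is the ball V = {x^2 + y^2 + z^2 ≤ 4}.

By the divergence theorem,

    ∯_{∂V} F · n dS = ∭_V (∇ · F) dV.

Compute the divergence:
    ∇ · F = ∂F_x/∂x + ∂F_y/∂y + ∂F_z/∂z = 0 + 0 + 22 = 22.

In spherical coordinates, x = ρ sin(φ) cos(θ), y = ρ sin(φ) sin(θ), z = ρ cos(φ), dV = ρ^2 sin(φ) dρ dφ dθ, with 0 ≤ ρ ≤ 2, 0 ≤ φ ≤ π, 0 ≤ θ ≤ 2π.

The integrand, after substitution and multiplying by the volume element, becomes (22) · ρ^2 sin(φ), so

    ∭_V (∇·F) dV = ∫_0^{2π} ∫_0^{π} ∫_0^{2} (22) · ρ^2 sin(φ) dρ dφ dθ.

Inner (ρ from 0 to 2): 176sin(φ)/3.
Middle (φ from 0 to π): 352/3.
Outer (θ from 0 to 2π): 704π/3.

Therefore ∯_{∂V} F · n dS = 704π/3.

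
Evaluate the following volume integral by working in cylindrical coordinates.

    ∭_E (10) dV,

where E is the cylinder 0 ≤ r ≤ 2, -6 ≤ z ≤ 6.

In cylindrical coordinates, x = r cos(θ), y = r sin(θ), z = z, and dV = r dr dθ dz.

The integrand becomes 10, so

    ∭_E (10) dV = ∫_{0}^{2π} ∫_{0}^{2} ∫_{-6}^{6} (10) · r dz dr dθ.

Inner (z): 120r.
Middle (r from 0 to 2): 240.
Outer (θ): 480π.

Therefore the triple integral equals 480π.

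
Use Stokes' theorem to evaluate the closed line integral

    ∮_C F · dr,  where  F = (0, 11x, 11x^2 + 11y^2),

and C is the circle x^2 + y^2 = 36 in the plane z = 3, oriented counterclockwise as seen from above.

Let S be the flat disk x^2 + y^2 ≤ 36 in the plane z = 3, with upward unit normal n̂ = ẑ. By Stokes' theorem,

    ∮_C F · dr = ∬_S (∇ × F) · n̂ dS = ∬_D (curl F)_z dA,

where D is the disk x^2 + y^2 ≤ 36.

Compute the curl of F = (0, 11x, 11x^2 + 11y^2):
    (∇ × F)_x = ∂F_z/∂y - ∂F_y/∂z = 22y,
    (∇ × F)_y = ∂F_x/∂z - ∂F_z/∂x = -22x,
    (∇ × F)_z = ∂F_y/∂x - ∂F_x/∂y = 11.

On z = 3, (curl F)_z = 11.

Convert to polar (x = r cos θ, y = r sin θ, dA = r dr dθ); the integrand becomes 11, so

    ∬_D (curl F)_z dA = ∫_0^{2π} ∫_0^{6} (11) · r dr dθ.

Inner (r from 0 to 6): 198.
Outer (θ from 0 to 2π): 396π.

Therefore ∮_C F · dr = 396π.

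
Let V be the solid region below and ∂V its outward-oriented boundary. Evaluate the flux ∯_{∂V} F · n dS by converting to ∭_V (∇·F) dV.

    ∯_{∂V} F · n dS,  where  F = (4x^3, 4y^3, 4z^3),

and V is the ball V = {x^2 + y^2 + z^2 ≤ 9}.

By the divergence theorem,

    ∯_{∂V} F · n dS = ∭_V (∇ · F) dV.

Compute the divergence:
    ∇ · F = ∂F_x/∂x + ∂F_y/∂y + ∂F_z/∂z = 12x^2 + 12y^2 + 12z^2.

In spherical coordinates, x = ρ sin(φ) cos(θ), y = ρ sin(φ) sin(θ), z = ρ cos(φ), dV = ρ^2 sin(φ) dρ dφ dθ, with 0 ≤ ρ ≤ 3, 0 ≤ φ ≤ π, 0 ≤ θ ≤ 2π.

The integrand, after substitution and multiplying by the volume element, becomes (12ρ^2) · ρ^2 sin(φ), so

    ∭_V (∇·F) dV = ∫_0^{2π} ∫_0^{π} ∫_0^{3} (12ρ^2) · ρ^2 sin(φ) dρ dφ dθ.

Inner (ρ from 0 to 3): 2916sin(φ)/5.
Middle (φ from 0 to π): 5832/5.
Outer (θ from 0 to 2π): 11664π/5.

Therefore ∯_{∂V} F · n dS = 11664π/5.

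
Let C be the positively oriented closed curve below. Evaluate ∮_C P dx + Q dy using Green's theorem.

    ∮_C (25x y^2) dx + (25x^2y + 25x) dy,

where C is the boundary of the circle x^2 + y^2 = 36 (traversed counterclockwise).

Green's theorem converts the closed line integral into a double integral over the enclosed region D:

    ∮_C P dx + Q dy = ∬_D (∂Q/∂x - ∂P/∂y) dA.

Here P = 25x y^2, Q = 25x^2y + 25x, so

    ∂Q/∂x = 50x y + 25,    ∂P/∂y = 50x y,
    ∂Q/∂x - ∂P/∂y = 25.

D is the region x^2 + y^2 ≤ 36. Evaluating the double integral:

In polar coordinates (x = r cos θ, y = r sin θ, dA = r dr dθ) the integrand becomes 25, so

    ∬_D (25) dA = ∫_0^{2π} ∫_0^{6} (25) · r dr dθ.

Inner (r from 0 to 6): 450.
Outer (θ from 0 to 2π): 900π.

Therefore ∮_C P dx + Q dy = 900π.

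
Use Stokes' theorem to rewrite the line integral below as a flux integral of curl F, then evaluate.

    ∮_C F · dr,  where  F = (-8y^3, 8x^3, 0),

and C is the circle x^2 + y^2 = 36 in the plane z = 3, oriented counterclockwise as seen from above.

Let S be the flat disk x^2 + y^2 ≤ 36 in the plane z = 3, with upward unit normal n̂ = ẑ. By Stokes' theorem,

    ∮_C F · dr = ∬_S (∇ × F) · n̂ dS = ∬_D (curl F)_z dA,

where D is the disk x^2 + y^2 ≤ 36.

Compute the curl of F = (-8y^3, 8x^3, 0):
    (∇ × F)_x = ∂F_z/∂y - ∂F_y/∂z = 0,
    (∇ × F)_y = ∂F_x/∂z - ∂F_z/∂x = 0,
    (∇ × F)_z = ∂F_y/∂x - ∂F_x/∂y = 24x^2 + 24y^2.

On z = 3, (curl F)_z = 24x^2 + 24y^2.

Convert to polar (x = r cos θ, y = r sin θ, dA = r dr dθ); the integrand becomes 24r^2, so

    ∬_D (curl F)_z dA = ∫_0^{2π} ∫_0^{6} (24r^2) · r dr dθ.

Inner (r from 0 to 6): 7776.
Outer (θ from 0 to 2π): 15552π.

Therefore ∮_C F · dr = 15552π.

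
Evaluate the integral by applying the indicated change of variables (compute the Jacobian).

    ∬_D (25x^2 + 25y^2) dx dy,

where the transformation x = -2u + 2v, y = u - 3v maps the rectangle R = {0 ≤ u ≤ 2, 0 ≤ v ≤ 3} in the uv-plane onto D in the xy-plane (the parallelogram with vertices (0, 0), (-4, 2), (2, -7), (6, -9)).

Compute the Jacobian determinant of (x, y) with respect to (u, v):

    ∂(x,y)/∂(u,v) = | -2  2 | = (-2)(-3) - (2)(1) = 4.
                   | 1  -3 |

Its absolute value is |J| = 4 (the area scaling factor).

Substituting x = -2u + 2v, y = u - 3v into the integrand,

    25x^2 + 25y^2 → 125u^2 - 350u v + 325v^2,

so the integral becomes

    ∬_R (125u^2 - 350u v + 325v^2) · |J| du dv = ∫_0^2 ∫_0^3 (500u^2 - 1400u v + 1300v^2) dv du.

Inner (v): 1500u^2 - 6300u + 11700.
Outer (u): 14800.

Therefore ∬_D (25x^2 + 25y^2) dx dy = 14800.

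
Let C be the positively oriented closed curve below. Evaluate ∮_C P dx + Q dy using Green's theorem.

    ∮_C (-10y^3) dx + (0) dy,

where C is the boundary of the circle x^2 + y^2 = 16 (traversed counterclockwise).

Green's theorem converts the closed line integral into a double integral over the enclosed region D:

    ∮_C P dx + Q dy = ∬_D (∂Q/∂x - ∂P/∂y) dA.

Here P = -10y^3, Q = 0, so

    ∂Q/∂x = 0,    ∂P/∂y = -30y^2,
    ∂Q/∂x - ∂P/∂y = 30y^2.

D is the region x^2 + y^2 ≤ 16. Evaluating the double integral:

In polar coordinates (x = r cos θ, y = r sin θ, dA = r dr dθ) the integrand becomes 30r^2sin(θ)^2, so

    ∬_D (30y^2) dA = ∫_0^{2π} ∫_0^{4} (30r^2sin(θ)^2) · r dr dθ.

Inner (r from 0 to 4): 1920sin(θ)^2.
Outer (θ from 0 to 2π): 1920π.

Therefore ∮_C P dx + Q dy = 1920π.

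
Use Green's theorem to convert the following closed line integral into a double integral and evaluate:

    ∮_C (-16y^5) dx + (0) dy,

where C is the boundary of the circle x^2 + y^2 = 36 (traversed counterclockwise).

Green's theorem converts the closed line integral into a double integral over the enclosed region D:

    ∮_C P dx + Q dy = ∬_D (∂Q/∂x - ∂P/∂y) dA.

Here P = -16y^5, Q = 0, so

    ∂Q/∂x = 0,    ∂P/∂y = -80y^4,
    ∂Q/∂x - ∂P/∂y = 80y^4.

D is the region x^2 + y^2 ≤ 36. Evaluating the double integral:

In polar coordinates (x = r cos θ, y = r sin θ, dA = r dr dθ) the integrand becomes 80r^4sin(θ)^4, so

    ∬_D (80y^4) dA = ∫_0^{2π} ∫_0^{6} (80r^4sin(θ)^4) · r dr dθ.

Inner (r from 0 to 6): 622080sin(θ)^4.
Outer (θ from 0 to 2π): 466560π.

Therefore ∮_C P dx + Q dy = 466560π.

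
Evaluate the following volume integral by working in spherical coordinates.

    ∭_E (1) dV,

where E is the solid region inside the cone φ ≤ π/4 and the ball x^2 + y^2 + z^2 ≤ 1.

In spherical coordinates, x = ρ sin(φ) cos(θ), y = ρ sin(φ) sin(θ), z = ρ cos(φ), and dV = ρ^2 sin(φ) dρ dφ dθ.

The integrand becomes 1, so

    ∭_E (1) dV = ∫_{0}^{2π} ∫_{0}^{π/4} ∫_{0}^{1} (1) · ρ^2 sin(φ) dρ dφ dθ.

Inner (ρ): sin(φ)/3.
Middle (φ): 1/3 - sqrt(2)/6.
Outer (θ): π (2 - sqrt(2))/3.

Therefore the triple integral equals π (2 - sqrt(2))/3.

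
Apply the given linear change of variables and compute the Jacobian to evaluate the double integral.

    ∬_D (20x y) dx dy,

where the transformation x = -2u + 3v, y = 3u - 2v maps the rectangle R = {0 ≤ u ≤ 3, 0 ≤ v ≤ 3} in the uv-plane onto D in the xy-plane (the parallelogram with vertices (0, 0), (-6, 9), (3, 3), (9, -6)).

Compute the Jacobian determinant of (x, y) with respect to (u, v):

    ∂(x,y)/∂(u,v) = | -2  3 | = (-2)(-2) - (3)(3) = -5.
                   | 3  -2 |

Its absolute value is |J| = 5 (the area scaling factor).

Substituting x = -2u + 3v, y = 3u - 2v into the integrand,

    20x y → -120u^2 + 260u v - 120v^2,

so the integral becomes

    ∬_R (-120u^2 + 260u v - 120v^2) · |J| du dv = ∫_0^3 ∫_0^3 (-600u^2 + 1300u v - 600v^2) dv du.

Inner (v): -1800u^2 + 5850u - 5400.
Outer (u): -6075.

Therefore ∬_D (20x y) dx dy = -6075.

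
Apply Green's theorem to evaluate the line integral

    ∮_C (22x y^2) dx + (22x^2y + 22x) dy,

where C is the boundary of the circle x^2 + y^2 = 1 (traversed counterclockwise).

Green's theorem converts the closed line integral into a double integral over the enclosed region D:

    ∮_C P dx + Q dy = ∬_D (∂Q/∂x - ∂P/∂y) dA.

Here P = 22x y^2, Q = 22x^2y + 22x, so

    ∂Q/∂x = 44x y + 22,    ∂P/∂y = 44x y,
    ∂Q/∂x - ∂P/∂y = 22.

D is the region x^2 + y^2 ≤ 1. Evaluating the double integral:

In polar coordinates (x = r cos θ, y = r sin θ, dA = r dr dθ) the integrand becomes 22, so

    ∬_D (22) dA = ∫_0^{2π} ∫_0^{1} (22) · r dr dθ.

Inner (r from 0 to 1): 11.
Outer (θ from 0 to 2π): 22π.

Therefore ∮_C P dx + Q dy = 22π.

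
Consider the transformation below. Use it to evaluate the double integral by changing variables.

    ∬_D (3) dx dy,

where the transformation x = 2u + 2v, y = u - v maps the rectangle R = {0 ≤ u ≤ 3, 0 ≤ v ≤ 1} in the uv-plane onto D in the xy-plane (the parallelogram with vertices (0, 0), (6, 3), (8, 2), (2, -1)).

Compute the Jacobian determinant of (x, y) with respect to (u, v):

    ∂(x,y)/∂(u,v) = | 2  2 | = (2)(-1) - (2)(1) = -4.
                   | 1  -1 |

Its absolute value is |J| = 4 (the area scaling factor).

Substituting x = 2u + 2v, y = u - v into the integrand,

    3 → 3,

so the integral becomes

    ∬_R (3) · |J| du dv = ∫_0^3 ∫_0^1 (12) dv du.

Inner (v): 12.
Outer (u): 36.

Therefore ∬_D (3) dx dy = 36.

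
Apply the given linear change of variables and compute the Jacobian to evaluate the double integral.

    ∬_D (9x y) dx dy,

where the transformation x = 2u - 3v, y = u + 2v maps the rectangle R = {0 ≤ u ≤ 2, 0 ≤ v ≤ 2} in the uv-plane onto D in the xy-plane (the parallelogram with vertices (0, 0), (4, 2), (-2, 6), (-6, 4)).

Compute the Jacobian determinant of (x, y) with respect to (u, v):

    ∂(x,y)/∂(u,v) = | 2  -3 | = (2)(2) - (-3)(1) = 7.
                   | 1  2 |

Its absolute value is |J| = 7 (the area scaling factor).

Substituting x = 2u - 3v, y = u + 2v into the integrand,

    9x y → 18u^2 + 9u v - 54v^2,

so the integral becomes

    ∬_R (18u^2 + 9u v - 54v^2) · |J| du dv = ∫_0^2 ∫_0^2 (126u^2 + 63u v - 378v^2) dv du.

Inner (v): 252u^2 + 126u - 1008.
Outer (u): -1092.

Therefore ∬_D (9x y) dx dy = -1092.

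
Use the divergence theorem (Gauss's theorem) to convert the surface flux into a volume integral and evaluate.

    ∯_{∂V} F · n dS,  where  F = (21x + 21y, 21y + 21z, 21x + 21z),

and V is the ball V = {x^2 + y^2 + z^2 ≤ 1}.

By the divergence theorem,

    ∯_{∂V} F · n dS = ∭_V (∇ · F) dV.

Compute the divergence:
    ∇ · F = ∂F_x/∂x + ∂F_y/∂y + ∂F_z/∂z = 21 + 21 + 21 = 63.

In spherical coordinates, x = ρ sin(φ) cos(θ), y = ρ sin(φ) sin(θ), z = ρ cos(φ), dV = ρ^2 sin(φ) dρ dφ dθ, with 0 ≤ ρ ≤ 1, 0 ≤ φ ≤ π, 0 ≤ θ ≤ 2π.

The integrand, after substitution and multiplying by the volume element, becomes (63) · ρ^2 sin(φ), so

    ∭_V (∇·F) dV = ∫_0^{2π} ∫_0^{π} ∫_0^{1} (63) · ρ^2 sin(φ) dρ dφ dθ.

Inner (ρ from 0 to 1): 21sin(φ).
Middle (φ from 0 to π): 42.
Outer (θ from 0 to 2π): 84π.

Therefore ∯_{∂V} F · n dS = 84π.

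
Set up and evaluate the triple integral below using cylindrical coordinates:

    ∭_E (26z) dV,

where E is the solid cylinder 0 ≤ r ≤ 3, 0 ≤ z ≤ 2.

In cylindrical coordinates, x = r cos(θ), y = r sin(θ), z = z, and dV = r dr dθ dz.

The integrand becomes 26z, so

    ∭_E (26z) dV = ∫_{0}^{2π} ∫_{0}^{3} ∫_{0}^{2} (26z) · r dz dr dθ.

Inner (z): 52r.
Middle (r from 0 to 3): 234.
Outer (θ): 468π.

Therefore the triple integral equals 468π.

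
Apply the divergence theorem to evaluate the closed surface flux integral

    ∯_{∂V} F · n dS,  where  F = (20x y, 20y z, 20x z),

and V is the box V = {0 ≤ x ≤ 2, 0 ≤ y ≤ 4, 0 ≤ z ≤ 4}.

By the divergence theorem,

    ∯_{∂V} F · n dS = ∭_V (∇ · F) dV.

Compute the divergence:
    ∇ · F = ∂F_x/∂x + ∂F_y/∂y + ∂F_z/∂z = 20y + 20z + 20x = 20x + 20y + 20z.

V is a rectangular box, so dV = dx dy dz with 0 ≤ x ≤ 2, 0 ≤ y ≤ 4, 0 ≤ z ≤ 4.

Integrate (20x + 20y + 20z) over V as an iterated integral:

    ∭_V (∇·F) dV = ∫_0^{2} ∫_0^{4} ∫_0^{4} (20x + 20y + 20z) dz dy dx.

Inner (z from 0 to 4): 80x + 80y + 160.
Middle (y from 0 to 4): 320x + 1280.
Outer (x from 0 to 2): 3200.

Therefore ∯_{∂V} F · n dS = 3200.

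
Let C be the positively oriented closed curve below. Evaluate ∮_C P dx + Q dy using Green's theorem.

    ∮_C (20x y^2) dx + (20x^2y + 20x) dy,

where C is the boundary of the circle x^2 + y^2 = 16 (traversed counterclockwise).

Green's theorem converts the closed line integral into a double integral over the enclosed region D:

    ∮_C P dx + Q dy = ∬_D (∂Q/∂x - ∂P/∂y) dA.

Here P = 20x y^2, Q = 20x^2y + 20x, so

    ∂Q/∂x = 40x y + 20,    ∂P/∂y = 40x y,
    ∂Q/∂x - ∂P/∂y = 20.

D is the region x^2 + y^2 ≤ 16. Evaluating the double integral:

In polar coordinates (x = r cos θ, y = r sin θ, dA = r dr dθ) the integrand becomes 20, so

    ∬_D (20) dA = ∫_0^{2π} ∫_0^{4} (20) · r dr dθ.

Inner (r from 0 to 4): 160.
Outer (θ from 0 to 2π): 320π.

Therefore ∮_C P dx + Q dy = 320π.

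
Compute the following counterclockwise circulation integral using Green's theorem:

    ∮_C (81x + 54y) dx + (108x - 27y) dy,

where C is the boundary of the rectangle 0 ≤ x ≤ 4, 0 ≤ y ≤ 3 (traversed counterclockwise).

Green's theorem converts the closed line integral into a double integral over the enclosed region D:

    ∮_C P dx + Q dy = ∬_D (∂Q/∂x - ∂P/∂y) dA.

Here P = 81x + 54y, Q = 108x - 27y, so

    ∂Q/∂x = 108,    ∂P/∂y = 54,
    ∂Q/∂x - ∂P/∂y = 54.

D is the region 0 ≤ x ≤ 4, 0 ≤ y ≤ 3. Evaluating the double integral:

    ∬_D (54) dA = ∫_0^{4} ∫_0^{3} (54) dy dx.

Inner (y from 0 to 3): 162.
Outer (x from 0 to 4): 648.

Therefore ∮_C P dx + Q dy = 648.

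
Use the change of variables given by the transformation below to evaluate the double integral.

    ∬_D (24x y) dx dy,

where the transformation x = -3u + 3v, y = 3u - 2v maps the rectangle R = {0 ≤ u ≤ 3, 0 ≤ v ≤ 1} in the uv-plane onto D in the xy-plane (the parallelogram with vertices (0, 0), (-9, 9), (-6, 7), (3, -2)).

Compute the Jacobian determinant of (x, y) with respect to (u, v):

    ∂(x,y)/∂(u,v) = | -3  3 | = (-3)(-2) - (3)(3) = -3.
                   | 3  -2 |

Its absolute value is |J| = 3 (the area scaling factor).

Substituting x = -3u + 3v, y = 3u - 2v into the integrand,

    24x y → -216u^2 + 360u v - 144v^2,

so the integral becomes

    ∬_R (-216u^2 + 360u v - 144v^2) · |J| du dv = ∫_0^3 ∫_0^1 (-648u^2 + 1080u v - 432v^2) dv du.

Inner (v): -648u^2 + 540u - 144.
Outer (u): -3834.

Therefore ∬_D (24x y) dx dy = -3834.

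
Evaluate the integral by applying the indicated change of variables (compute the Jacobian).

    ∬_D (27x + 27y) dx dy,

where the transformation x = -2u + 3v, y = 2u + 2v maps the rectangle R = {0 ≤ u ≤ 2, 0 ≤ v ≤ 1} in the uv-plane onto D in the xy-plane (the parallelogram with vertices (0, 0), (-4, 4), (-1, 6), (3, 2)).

Compute the Jacobian determinant of (x, y) with respect to (u, v):

    ∂(x,y)/∂(u,v) = | -2  3 | = (-2)(2) - (3)(2) = -10.
                   | 2  2 |

Its absolute value is |J| = 10 (the area scaling factor).

Substituting x = -2u + 3v, y = 2u + 2v into the integrand,

    27x + 27y → 135v,

so the integral becomes

    ∬_R (135v) · |J| du dv = ∫_0^2 ∫_0^1 (1350v) dv du.

Inner (v): 675.
Outer (u): 1350.

Therefore ∬_D (27x + 27y) dx dy = 1350.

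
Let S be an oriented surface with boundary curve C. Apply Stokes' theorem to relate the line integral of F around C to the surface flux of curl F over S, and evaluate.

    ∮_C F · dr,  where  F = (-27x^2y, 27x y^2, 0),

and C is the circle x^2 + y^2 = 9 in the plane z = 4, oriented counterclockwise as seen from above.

Let S be the flat disk x^2 + y^2 ≤ 9 in the plane z = 4, with upward unit normal n̂ = ẑ. By Stokes' theorem,

    ∮_C F · dr = ∬_S (∇ × F) · n̂ dS = ∬_D (curl F)_z dA,

where D is the disk x^2 + y^2 ≤ 9.

Compute the curl of F = (-27x^2y, 27x y^2, 0):
    (∇ × F)_x = ∂F_z/∂y - ∂F_y/∂z = 0,
    (∇ × F)_y = ∂F_x/∂z - ∂F_z/∂x = 0,
    (∇ × F)_z = ∂F_y/∂x - ∂F_x/∂y = 27x^2 + 27y^2.

On z = 4, (curl F)_z = 27x^2 + 27y^2.

Convert to polar (x = r cos θ, y = r sin θ, dA = r dr dθ); the integrand becomes 27r^2, so

    ∬_D (curl F)_z dA = ∫_0^{2π} ∫_0^{3} (27r^2) · r dr dθ.

Inner (r from 0 to 3): 2187/4.
Outer (θ from 0 to 2π): 2187π/2.

Therefore ∮_C F · dr = 2187π/2.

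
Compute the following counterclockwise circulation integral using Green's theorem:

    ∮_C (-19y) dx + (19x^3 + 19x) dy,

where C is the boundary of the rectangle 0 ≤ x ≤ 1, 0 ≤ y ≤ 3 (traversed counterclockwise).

Green's theorem converts the closed line integral into a double integral over the enclosed region D:

    ∮_C P dx + Q dy = ∬_D (∂Q/∂x - ∂P/∂y) dA.

Here P = -19y, Q = 19x^3 + 19x, so

    ∂Q/∂x = 57x^2 + 19,    ∂P/∂y = -19,
    ∂Q/∂x - ∂P/∂y = 57x^2 + 38.

D is the region 0 ≤ x ≤ 1, 0 ≤ y ≤ 3. Evaluating the double integral:

    ∬_D (57x^2 + 38) dA = ∫_0^{1} ∫_0^{3} (57x^2 + 38) dy dx.

Inner (y from 0 to 3): 171x^2 + 114.
Outer (x from 0 to 1): 171.

Therefore ∮_C P dx + Q dy = 171.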